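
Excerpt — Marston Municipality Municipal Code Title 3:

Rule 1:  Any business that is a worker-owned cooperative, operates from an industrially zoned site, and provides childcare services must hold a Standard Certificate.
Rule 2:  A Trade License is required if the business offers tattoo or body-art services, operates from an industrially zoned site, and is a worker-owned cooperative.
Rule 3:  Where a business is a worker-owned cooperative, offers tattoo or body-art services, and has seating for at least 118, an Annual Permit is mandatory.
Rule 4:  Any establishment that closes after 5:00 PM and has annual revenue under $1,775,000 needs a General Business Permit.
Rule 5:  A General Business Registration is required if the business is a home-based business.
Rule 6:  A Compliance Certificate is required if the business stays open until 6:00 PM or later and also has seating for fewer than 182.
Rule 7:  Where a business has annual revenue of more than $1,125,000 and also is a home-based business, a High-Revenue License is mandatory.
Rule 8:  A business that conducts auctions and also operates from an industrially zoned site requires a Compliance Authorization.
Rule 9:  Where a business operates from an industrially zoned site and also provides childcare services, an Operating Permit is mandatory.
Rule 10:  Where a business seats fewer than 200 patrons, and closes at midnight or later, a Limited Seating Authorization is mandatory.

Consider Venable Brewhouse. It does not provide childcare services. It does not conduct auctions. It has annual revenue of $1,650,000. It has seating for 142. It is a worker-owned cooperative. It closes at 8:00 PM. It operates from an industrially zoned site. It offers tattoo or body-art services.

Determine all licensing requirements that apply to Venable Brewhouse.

Rule 1: is a worker-owned cooperative; operates from an industrially zoned site; does not provide childcare services → Standard Certificate not required.
Rule 2: offers tattoo or body-art services; operates from an industrially zoned site; is a worker-owned cooperative → Trade License required.
Rule 3: is a worker-owned cooperative; offers tattoo or body-art services; seating 142 ≥ 118 → Annual Permit required.
Rule 4: closes 8:00 PM, after 5:00 PM; revenue $1,650,000 < $1,775,000 → General Business Permit required.
Rule 5: operates from an industrially zoned site (not: is a home-based business) → General Business Registration not required.
Rule 6: closes 8:00 PM, after 6:00 PM; seating 142 < 182 → Compliance Certificate required.
Rule 7: revenue $1,650,000 > $1,125,000; operates from an industrially zoned site (not: is a home-based business) → High-Revenue License not required.
Rule 8: does not conduct auctions; operates from an industrially zoned site → Compliance Authorization not required.
Rule 9: operates from an industrially zoned site; does not provide childcare services → Operating Permit not required.
Rule 10: seating 142 < 200; closes 8:00 PM, at/before midnight → Limited Seating Authorization not required.

Annual Permit, Compliance Certificate, General Business Permit, Trade License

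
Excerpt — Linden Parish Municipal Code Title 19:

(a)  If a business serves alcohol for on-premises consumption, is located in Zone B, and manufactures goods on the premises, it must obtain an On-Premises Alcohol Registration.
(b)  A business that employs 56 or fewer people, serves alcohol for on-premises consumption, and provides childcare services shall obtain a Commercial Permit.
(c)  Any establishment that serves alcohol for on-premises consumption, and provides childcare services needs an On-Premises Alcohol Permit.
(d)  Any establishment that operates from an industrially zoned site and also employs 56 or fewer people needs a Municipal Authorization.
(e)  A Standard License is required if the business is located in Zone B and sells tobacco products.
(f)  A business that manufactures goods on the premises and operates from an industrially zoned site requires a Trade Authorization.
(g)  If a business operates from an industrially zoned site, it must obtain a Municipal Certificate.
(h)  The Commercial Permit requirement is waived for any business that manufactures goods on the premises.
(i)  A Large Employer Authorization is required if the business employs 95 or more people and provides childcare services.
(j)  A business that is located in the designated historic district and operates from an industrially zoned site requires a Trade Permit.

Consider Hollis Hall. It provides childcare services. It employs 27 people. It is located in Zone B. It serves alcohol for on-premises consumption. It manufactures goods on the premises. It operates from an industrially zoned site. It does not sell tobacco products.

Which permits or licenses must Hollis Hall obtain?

Municipal Authorization, Municipal Certificate, On-Premises Alcohol Permit, On-Premises Alcohol Registration, Trade Authorization

(a) serves alcohol for on-premises consumption; is located in Zone B; manufactures goods on the premises → On-Premises Alcohol Registration required.
(b) employees 27 ≤ 56; serves alcohol for on-premises consumption; provides childcare services → Commercial Permit required.
(c) serves alcohol for on-premises consumption; provides childcare services → On-Premises Alcohol Permit required.
(d) operates from an industrially zoned site; employees 27 ≤ 56 → Municipal Authorization required.
(e) is located in Zone B; does not sell tobacco products → Standard License not required.
(f) manufactures goods on the premises; operates from an industrially zoned site → Trade Authorization required.
(g) operates from an industrially zoned site → Municipal Certificate required.
(h) manufactures goods on the premises → exempt from Commercial Permit.
(i) employees 27 < 95; provides childcare services → Large Employer Authorization not required.
(j) is located in Zone B (not: is located in the designated historic district); operates from an industrially zoned site → Trade Permit not required.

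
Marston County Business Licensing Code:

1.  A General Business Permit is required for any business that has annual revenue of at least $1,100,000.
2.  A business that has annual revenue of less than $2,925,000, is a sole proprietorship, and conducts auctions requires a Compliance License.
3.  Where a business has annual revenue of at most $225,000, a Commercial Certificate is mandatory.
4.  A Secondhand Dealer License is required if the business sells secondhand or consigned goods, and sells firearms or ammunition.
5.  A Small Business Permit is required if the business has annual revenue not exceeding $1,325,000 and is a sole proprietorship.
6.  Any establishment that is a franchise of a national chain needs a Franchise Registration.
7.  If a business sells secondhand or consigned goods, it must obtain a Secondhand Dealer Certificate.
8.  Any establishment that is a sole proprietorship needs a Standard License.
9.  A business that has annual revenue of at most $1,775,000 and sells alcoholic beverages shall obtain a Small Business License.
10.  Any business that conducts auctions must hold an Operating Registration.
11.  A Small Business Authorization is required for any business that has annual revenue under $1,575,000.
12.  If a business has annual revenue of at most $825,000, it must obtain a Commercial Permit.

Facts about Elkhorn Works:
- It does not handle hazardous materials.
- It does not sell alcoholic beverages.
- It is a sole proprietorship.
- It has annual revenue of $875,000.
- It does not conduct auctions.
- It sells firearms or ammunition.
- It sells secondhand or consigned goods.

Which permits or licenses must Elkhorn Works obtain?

Secondhand Dealer Certificate, Secondhand Dealer License, Small Business Authorization, Small Business Permit, Standard License

1. revenue $875,000 < $1,100,000 → General Business Permit not required.
2. revenue $875,000 < $2,925,000; is a sole proprietorship; does not conduct auctions → Compliance License not required.
3. revenue $875,000 > $225,000 → Commercial Certificate not required.
4. sells secondhand or consigned goods; sells firearms or ammunition → Secondhand Dealer License required.
5. revenue $875,000 ≤ $1,325,000; is a sole proprietorship → Small Business Permit required.
6. is a sole proprietorship (not: is a franchise of a national chain) → Franchise Registration not required.
7. sells secondhand or consigned goods → Secondhand Dealer Certificate required.
8. is a sole proprietorship → Standard License required.
9. revenue $875,000 ≤ $1,775,000; does not sell alcoholic beverages → Small Business License not required.
10. does not conduct auctions → Operating Registration not required.
11. revenue $875,000 < $1,575,000 → Small Business Authorization required.
12. revenue $875,000 > $825,000 → Commercial Permit not required.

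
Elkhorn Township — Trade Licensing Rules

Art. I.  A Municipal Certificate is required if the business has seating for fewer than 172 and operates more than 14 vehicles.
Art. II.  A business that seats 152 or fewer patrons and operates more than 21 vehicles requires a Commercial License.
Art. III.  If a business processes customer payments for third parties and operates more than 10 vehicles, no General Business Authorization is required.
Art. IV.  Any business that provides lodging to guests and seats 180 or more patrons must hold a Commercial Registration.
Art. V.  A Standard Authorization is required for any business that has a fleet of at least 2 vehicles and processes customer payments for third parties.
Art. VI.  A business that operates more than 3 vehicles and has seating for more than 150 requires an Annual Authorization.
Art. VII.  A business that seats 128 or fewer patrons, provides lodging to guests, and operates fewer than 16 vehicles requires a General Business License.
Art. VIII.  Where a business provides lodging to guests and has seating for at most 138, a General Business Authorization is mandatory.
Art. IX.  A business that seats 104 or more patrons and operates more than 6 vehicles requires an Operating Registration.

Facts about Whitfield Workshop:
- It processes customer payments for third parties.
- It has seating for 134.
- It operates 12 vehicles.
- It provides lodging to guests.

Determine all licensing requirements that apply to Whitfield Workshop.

Operating Registration, Standard Authorization

Art. I. seating 134 < 172; vehicles 12 ≤ 14 → Municipal Certificate not required.
Art. II. seating 134 ≤ 152; vehicles 12 ≤ 21 → Commercial License not required.
Art. III. processes customer payments for third parties; vehicles 12 > 10 → exempt from General Business Authorization.
Art. IV. provides lodging to guests; seating 134 < 180 → Commercial Registration not required.
Art. V. vehicles 12 ≥ 2; processes customer payments for third parties → Standard Authorization required.
Art. VI. vehicles 12 > 3; seating 134 ≤ 150 → Annual Authorization not required.
Art. VII. seating 134 > 128; provides lodging to guests; vehicles 12 < 16 → General Business License not required.
Art. VIII. provides lodging to guests; seating 134 ≤ 138 → General Business Authorization required.
Art. IX. seating 134 ≥ 104; vehicles 12 > 6 → Operating Registration required.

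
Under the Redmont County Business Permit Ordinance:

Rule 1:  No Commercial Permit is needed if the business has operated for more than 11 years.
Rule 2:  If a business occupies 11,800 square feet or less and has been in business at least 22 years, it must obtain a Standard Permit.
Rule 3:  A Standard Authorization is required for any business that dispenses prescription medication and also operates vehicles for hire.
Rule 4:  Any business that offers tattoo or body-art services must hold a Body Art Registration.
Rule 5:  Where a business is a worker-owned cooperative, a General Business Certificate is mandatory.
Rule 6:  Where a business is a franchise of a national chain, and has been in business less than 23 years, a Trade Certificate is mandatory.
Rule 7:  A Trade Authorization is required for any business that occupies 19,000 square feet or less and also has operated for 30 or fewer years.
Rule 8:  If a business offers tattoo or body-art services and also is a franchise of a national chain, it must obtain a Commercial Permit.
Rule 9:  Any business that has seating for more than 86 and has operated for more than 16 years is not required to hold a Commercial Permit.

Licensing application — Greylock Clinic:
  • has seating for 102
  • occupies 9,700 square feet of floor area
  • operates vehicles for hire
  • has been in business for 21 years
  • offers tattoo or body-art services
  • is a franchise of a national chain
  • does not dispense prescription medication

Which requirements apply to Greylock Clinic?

Body Art Registration, Trade Authorization, Trade Certificate

Rule 1: years in business 21 > 11 → exempt from Commercial Permit.
Rule 2: floor area 9,700 square feet ≤ 11,800 square feet; years in business 21 < 22 → Standard Permit not required.
Rule 3: does not dispense prescription medication; operates vehicles for hire → Standard Authorization not required.
Rule 4: offers tattoo or body-art services → Body Art Registration required.
Rule 5: is a franchise of a national chain (not: is a worker-owned cooperative) → General Business Certificate not required.
Rule 6: is a franchise of a national chain; years in business 21 < 23 → Trade Certificate required.
Rule 7: floor area 9,700 square feet ≤ 19,000 square feet; years in business 21 ≤ 30 → Trade Authorization required.
Rule 8: offers tattoo or body-art services; is a franchise of a national chain → Commercial Permit required.
Rule 9: seating 102 > 86; years in business 21 > 16 → exempt from Commercial Permit.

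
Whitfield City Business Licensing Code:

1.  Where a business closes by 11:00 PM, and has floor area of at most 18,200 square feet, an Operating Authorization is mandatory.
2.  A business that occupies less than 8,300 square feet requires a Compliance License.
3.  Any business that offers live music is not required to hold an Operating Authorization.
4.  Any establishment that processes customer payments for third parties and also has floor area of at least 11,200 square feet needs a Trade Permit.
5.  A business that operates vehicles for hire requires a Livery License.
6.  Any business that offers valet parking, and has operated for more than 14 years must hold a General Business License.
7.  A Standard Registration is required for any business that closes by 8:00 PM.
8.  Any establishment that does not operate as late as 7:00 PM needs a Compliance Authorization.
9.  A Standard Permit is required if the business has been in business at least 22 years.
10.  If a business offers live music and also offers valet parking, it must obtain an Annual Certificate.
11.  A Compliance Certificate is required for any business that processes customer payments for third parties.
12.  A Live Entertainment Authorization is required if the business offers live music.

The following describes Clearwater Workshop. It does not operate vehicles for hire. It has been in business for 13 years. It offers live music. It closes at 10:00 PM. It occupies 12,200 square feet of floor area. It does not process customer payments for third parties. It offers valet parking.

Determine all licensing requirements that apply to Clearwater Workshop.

Annual Certificate, Live Entertainment Authorization

1. closes 10:00 PM, at/before 11:00 PM; floor area 12,200 square feet ≤ 18,200 square feet → Operating Authorization required.
2. floor area 12,200 square feet ≥ 8,300 square feet → Compliance License not required.
3. offers live music → exempt from Operating Authorization.
4. does not process customer payments for third parties; floor area 12,200 square feet ≥ 11,200 square feet → Trade Permit not required.
5. does not operate vehicles for hire → Livery License not required.
6. offers valet parking; years in business 13 ≤ 14 → General Business License not required.
7. closes 10:00 PM, after 8:00 PM → Standard Registration not required.
8. closes 10:00 PM, after 7:00 PM → Compliance Authorization not required.
9. years in business 13 < 22 → Standard Permit not required.
10. offers live music; offers valet parking → Annual Certificate required.
11. does not process customer payments for third parties → Compliance Certificate not required.
12. offers live music → Live Entertainment Authorization required.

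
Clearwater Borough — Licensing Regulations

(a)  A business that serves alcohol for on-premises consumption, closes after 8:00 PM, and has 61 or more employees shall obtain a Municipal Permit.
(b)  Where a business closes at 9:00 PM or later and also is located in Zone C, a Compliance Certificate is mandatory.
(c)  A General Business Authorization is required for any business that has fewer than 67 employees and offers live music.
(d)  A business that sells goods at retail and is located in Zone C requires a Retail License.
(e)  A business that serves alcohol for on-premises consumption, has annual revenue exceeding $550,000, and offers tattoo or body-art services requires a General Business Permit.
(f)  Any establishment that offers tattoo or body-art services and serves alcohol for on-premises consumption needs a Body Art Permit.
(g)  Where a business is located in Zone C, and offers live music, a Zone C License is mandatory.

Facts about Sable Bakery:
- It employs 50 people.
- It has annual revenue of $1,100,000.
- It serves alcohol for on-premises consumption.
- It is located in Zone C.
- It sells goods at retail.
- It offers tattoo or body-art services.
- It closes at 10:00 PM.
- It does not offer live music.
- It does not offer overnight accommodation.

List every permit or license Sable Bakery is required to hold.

Body Art Permit, Compliance Certificate, General Business Permit, Retail License

(a) serves alcohol for on-premises consumption; closes 10:00 PM, after 8:00 PM; employees 50 < 61 → Municipal Permit not required.
(b) closes 10:00 PM, after 9:00 PM; is located in Zone C → Compliance Certificate required.
(c) employees 50 < 67; does not offer live music → General Business Authorization not required.
(d) sells goods at retail; is located in Zone C → Retail License required.
(e) serves alcohol for on-premises consumption; revenue $1,100,000 > $550,000; offers tattoo or body-art services → General Business Permit required.
(f) offers tattoo or body-art services; serves alcohol for on-premises consumption → Body Art Permit required.
(g) is located in Zone C; does not offer live music → Zone C License not required.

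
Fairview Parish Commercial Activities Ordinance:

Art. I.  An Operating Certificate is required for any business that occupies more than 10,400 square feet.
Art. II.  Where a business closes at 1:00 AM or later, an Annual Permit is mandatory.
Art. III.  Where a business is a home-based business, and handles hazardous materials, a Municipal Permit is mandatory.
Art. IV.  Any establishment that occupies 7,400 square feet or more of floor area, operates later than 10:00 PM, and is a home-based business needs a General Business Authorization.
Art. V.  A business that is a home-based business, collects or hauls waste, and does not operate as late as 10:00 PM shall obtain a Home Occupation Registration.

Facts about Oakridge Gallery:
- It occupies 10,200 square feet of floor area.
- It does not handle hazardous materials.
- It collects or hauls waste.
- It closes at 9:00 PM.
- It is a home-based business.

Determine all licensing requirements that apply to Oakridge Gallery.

Home Occupation Registration

Art. I. floor area 10,200 square feet ≤ 10,400 square feet → Operating Certificate not required.
Art. II. closes 9:00 PM, at/before 1:00 AM → Annual Permit not required.
Art. III. is a home-based business; does not handle hazardous materials → Municipal Permit not required.
Art. IV. floor area 10,200 square feet ≥ 7,400 square feet; closes 9:00 PM, at/before 10:00 PM; is a home-based business → General Business Authorization not required.
Art. V. is a home-based business; collects or hauls waste; closes 9:00 PM, at/before 10:00 PM → Home Occupation Registration required.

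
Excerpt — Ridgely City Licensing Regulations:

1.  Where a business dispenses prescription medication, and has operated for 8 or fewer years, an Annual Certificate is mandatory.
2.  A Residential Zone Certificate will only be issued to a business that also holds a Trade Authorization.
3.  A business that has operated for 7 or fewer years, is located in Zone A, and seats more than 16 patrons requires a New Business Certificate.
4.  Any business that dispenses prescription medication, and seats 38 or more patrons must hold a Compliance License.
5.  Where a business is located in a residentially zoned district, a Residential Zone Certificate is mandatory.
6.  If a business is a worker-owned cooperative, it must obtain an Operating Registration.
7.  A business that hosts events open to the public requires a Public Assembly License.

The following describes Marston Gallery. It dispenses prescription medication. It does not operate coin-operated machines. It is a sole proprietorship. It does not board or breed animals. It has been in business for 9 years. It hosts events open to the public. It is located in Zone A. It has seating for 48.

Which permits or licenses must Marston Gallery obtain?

1. dispenses prescription medication; years in business 9 > 8 → Annual Certificate not required.
2. Residential Zone Certificate is not required → no effect.
3. years in business 9 > 7; is located in Zone A; seating 48 > 16 → New Business Certificate not required.
4. dispenses prescription medication; seating 48 ≥ 38 → Compliance License required.
5. is located in Zone A (not: is located in a residentially zoned district) → Residential Zone Certificate not required.
6. is a sole proprietorship (not: is a worker-owned cooperative) → Operating Registration not required.
7. hosts events open to the public → Public Assembly License required.

Compliance License, Public Assembly License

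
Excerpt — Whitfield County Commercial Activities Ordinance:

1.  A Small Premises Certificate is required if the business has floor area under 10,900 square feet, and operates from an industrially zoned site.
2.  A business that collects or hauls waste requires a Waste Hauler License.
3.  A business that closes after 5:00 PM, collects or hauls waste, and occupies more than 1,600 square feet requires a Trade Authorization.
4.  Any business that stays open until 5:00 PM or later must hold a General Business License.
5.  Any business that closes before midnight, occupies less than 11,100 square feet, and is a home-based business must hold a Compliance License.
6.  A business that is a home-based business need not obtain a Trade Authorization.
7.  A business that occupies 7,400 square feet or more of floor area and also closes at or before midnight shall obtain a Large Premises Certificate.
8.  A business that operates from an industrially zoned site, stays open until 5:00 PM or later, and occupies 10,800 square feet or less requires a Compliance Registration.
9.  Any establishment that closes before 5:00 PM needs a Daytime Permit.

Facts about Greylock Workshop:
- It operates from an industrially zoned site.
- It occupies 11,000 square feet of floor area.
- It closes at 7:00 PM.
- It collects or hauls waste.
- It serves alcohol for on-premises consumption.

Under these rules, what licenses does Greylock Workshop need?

General Business License, Large Premises Certificate, Trade Authorization, Waste Hauler License

1. floor area 11,000 square feet ≥ 10,900 square feet; operates from an industrially zoned site → Small Premises Certificate not required.
2. collects or hauls waste → Waste Hauler License required.
3. closes 7:00 PM, after 5:00 PM; collects or hauls waste; floor area 11,000 square feet > 1,600 square feet → Trade Authorization required.
4. closes 7:00 PM, after 5:00 PM → General Business License required.
5. closes 7:00 PM, at/before midnight; floor area 11,000 square feet < 11,100 square feet; operates from an industrially zoned site (not: is a home-based business) → Compliance License not required.
6. operates from an industrially zoned site (not: is a home-based business) → Trade Authorization exemption does not apply.
7. floor area 11,000 square feet ≥ 7,400 square feet; closes 7:00 PM, at/before midnight → Large Premises Certificate required.
8. operates from an industrially zoned site; closes 7:00 PM, after 5:00 PM; floor area 11,000 square feet > 10,800 square feet → Compliance Registration not required.
9. closes 7:00 PM, after 5:00 PM → Daytime Permit not required.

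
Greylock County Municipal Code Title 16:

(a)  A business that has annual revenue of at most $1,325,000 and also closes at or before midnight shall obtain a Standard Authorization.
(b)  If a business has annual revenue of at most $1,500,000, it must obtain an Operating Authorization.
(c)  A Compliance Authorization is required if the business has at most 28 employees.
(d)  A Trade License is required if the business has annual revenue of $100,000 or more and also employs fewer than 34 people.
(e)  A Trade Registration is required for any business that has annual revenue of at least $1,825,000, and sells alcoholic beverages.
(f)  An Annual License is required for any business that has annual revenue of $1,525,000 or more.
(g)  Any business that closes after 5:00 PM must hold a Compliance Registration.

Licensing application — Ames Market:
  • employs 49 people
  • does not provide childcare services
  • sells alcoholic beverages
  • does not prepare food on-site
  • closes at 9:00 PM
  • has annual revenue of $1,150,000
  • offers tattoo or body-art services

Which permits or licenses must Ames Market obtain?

(a) revenue $1,150,000 ≤ $1,325,000; closes 9:00 PM, at/before midnight → Standard Authorization required.
(b) revenue $1,150,000 ≤ $1,500,000 → Operating Authorization required.
(c) employees 49 > 28 → Compliance Authorization not required.
(d) revenue $1,150,000 ≥ $100,000; employees 49 ≥ 34 → Trade License not required.
(e) revenue $1,150,000 < $1,825,000; sells alcoholic beverages → Trade Registration not required.
(f) revenue $1,150,000 < $1,525,000 → Annual License not required.
(g) closes 9:00 PM, after 5:00 PM → Compliance Registration required.

Compliance Registration, Operating Authorization, Standard Authorization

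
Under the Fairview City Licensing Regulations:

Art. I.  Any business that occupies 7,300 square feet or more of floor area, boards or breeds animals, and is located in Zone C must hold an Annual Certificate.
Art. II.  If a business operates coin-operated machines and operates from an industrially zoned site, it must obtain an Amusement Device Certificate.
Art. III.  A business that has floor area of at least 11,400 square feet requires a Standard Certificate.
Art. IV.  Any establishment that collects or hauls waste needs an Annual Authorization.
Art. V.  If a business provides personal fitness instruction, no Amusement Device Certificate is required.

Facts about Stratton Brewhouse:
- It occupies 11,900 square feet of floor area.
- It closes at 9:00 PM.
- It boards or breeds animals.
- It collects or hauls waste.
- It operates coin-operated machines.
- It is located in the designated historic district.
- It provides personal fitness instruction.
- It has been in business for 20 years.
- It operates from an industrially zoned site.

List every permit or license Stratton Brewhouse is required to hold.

Annual Authorization, Standard Certificate

Art. I. floor area 11,900 square feet ≥ 7,300 square feet; boards or breeds animals; is located in the designated historic district (not: is located in Zone C) → Annual Certificate not required.
Art. II. operates coin-operated machines; operates from an industrially zoned site → Amusement Device Certificate required.
Art. III. floor area 11,900 square feet ≥ 11,400 square feet → Standard Certificate required.
Art. IV. collects or hauls waste → Annual Authorization required.
Art. V. provides personal fitness instruction → exempt from Amusement Device Certificate.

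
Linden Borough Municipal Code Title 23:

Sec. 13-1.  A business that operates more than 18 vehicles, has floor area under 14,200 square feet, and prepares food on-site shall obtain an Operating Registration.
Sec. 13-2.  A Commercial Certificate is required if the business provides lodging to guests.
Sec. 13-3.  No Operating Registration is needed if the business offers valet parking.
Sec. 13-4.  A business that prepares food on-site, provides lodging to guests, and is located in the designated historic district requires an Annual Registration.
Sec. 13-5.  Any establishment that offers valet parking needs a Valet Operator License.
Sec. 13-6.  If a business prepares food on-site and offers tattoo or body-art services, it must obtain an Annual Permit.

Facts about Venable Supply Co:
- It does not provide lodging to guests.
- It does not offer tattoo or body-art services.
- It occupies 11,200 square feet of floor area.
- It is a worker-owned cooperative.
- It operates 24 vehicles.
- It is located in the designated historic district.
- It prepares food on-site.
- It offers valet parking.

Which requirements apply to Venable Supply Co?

Sec. 13-1. vehicles 24 > 18; floor area 11,200 square feet < 14,200 square feet; prepares food on-site → Operating Registration required.
Sec. 13-2. does not provide lodging to guests → Commercial Certificate not required.
Sec. 13-3. offers valet parking → exempt from Operating Registration.
Sec. 13-4. prepares food on-site; does not provide lodging to guests; is located in the designated historic district → Annual Registration not required.
Sec. 13-5. offers valet parking → Valet Operator License required.
Sec. 13-6. prepares food on-site; does not offer tattoo or body-art services → Annual Permit not required.

Valet Operator License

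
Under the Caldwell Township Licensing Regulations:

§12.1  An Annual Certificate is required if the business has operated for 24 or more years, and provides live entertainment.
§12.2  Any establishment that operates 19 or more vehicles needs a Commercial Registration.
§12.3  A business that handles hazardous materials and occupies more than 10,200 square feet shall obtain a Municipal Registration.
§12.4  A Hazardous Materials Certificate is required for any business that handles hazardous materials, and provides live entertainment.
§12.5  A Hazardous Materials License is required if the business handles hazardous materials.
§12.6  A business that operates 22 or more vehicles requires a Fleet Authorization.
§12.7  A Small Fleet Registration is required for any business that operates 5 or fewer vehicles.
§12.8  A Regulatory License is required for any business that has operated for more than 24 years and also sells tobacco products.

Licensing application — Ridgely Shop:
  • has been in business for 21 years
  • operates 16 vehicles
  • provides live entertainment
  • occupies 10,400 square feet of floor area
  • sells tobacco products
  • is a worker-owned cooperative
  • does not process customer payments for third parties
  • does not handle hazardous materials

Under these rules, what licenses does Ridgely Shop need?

§12.1 years in business 21 < 24; provides live entertainment → Annual Certificate not required.
§12.2 vehicles 16 < 19 → Commercial Registration not required.
§12.3 does not handle hazardous materials; floor area 10,400 square feet > 10,200 square feet → Municipal Registration not required.
§12.4 does not handle hazardous materials; provides live entertainment → Hazardous Materials Certificate not required.
§12.5 does not handle hazardous materials → Hazardous Materials License not required.
§12.6 vehicles 16 < 22 → Fleet Authorization not required.
§12.7 vehicles 16 > 5 → Small Fleet Registration not required.
§12.8 years in business 21 ≤ 24; sells tobacco products → Regulatory License not required.

None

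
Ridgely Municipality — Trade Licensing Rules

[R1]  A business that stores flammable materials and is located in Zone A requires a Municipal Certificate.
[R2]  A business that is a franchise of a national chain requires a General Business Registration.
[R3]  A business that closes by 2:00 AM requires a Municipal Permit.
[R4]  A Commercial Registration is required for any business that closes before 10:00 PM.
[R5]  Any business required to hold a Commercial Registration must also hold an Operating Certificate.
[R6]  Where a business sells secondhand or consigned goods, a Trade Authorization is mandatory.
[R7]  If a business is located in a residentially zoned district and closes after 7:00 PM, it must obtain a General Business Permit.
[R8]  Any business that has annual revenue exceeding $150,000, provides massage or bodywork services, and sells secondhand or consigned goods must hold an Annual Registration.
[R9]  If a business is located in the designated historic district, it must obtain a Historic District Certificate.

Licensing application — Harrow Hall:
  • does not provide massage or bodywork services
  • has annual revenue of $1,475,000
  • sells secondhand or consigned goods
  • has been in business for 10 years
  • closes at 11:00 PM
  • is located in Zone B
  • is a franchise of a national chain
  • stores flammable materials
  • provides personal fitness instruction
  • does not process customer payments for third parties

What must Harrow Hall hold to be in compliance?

General Business Registration, Municipal Permit, Trade Authorization

[R1] stores flammable materials; is located in Zone B (not: is located in Zone A) → Municipal Certificate not required.
[R2] is a franchise of a national chain → General Business Registration required.
[R3] closes 11:00 PM, at/before 2:00 AM → Municipal Permit required.
[R4] closes 11:00 PM, after 10:00 PM → Commercial Registration not required.
[R5] Commercial Registration is not required → no effect.
[R6] sells secondhand or consigned goods → Trade Authorization required.
[R7] is located in Zone B (not: is located in a residentially zoned district); closes 11:00 PM, after 7:00 PM → General Business Permit not required.
[R8] revenue $1,475,000 > $150,000; does not provide massage or bodywork services; sells secondhand or consigned goods → Annual Registration not required.
[R9] is located in Zone B (not: is located in the designated historic district) → Historic District Certificate not required.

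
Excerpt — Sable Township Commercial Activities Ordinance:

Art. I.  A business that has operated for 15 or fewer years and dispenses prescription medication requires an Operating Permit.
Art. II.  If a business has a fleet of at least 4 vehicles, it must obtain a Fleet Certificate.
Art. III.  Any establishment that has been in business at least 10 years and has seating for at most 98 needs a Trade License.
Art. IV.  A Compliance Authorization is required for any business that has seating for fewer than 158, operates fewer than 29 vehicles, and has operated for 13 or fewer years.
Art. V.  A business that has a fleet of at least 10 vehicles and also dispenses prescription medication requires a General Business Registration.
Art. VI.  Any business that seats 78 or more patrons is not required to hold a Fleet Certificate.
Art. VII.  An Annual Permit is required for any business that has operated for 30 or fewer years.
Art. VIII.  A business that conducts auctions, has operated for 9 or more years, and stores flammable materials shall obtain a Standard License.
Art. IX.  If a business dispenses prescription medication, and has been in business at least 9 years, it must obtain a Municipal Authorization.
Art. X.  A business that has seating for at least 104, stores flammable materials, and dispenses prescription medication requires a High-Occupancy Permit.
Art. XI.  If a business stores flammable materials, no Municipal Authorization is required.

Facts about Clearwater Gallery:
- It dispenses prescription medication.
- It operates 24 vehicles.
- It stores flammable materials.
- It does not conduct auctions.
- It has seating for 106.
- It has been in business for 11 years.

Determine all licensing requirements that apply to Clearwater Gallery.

Annual Permit, Compliance Authorization, General Business Registration, High-Occupancy Permit, Operating Permit

Art. I. years in business 11 ≤ 15; dispenses prescription medication → Operating Permit required.
Art. II. vehicles 24 ≥ 4 → Fleet Certificate required.
Art. III. years in business 11 ≥ 10; seating 106 > 98 → Trade License not required.
Art. IV. seating 106 < 158; vehicles 24 < 29; years in business 11 ≤ 13 → Compliance Authorization required.
Art. V. vehicles 24 ≥ 10; dispenses prescription medication → General Business Registration required.
Art. VI. seating 106 ≥ 78 → exempt from Fleet Certificate.
Art. VII. years in business 11 ≤ 30 → Annual Permit required.
Art. VIII. does not conduct auctions; years in business 11 ≥ 9; stores flammable materials → Standard License not required.
Art. IX. dispenses prescription medication; years in business 11 ≥ 9 → Municipal Authorization required.
Art. X. seating 106 ≥ 104; stores flammable materials; dispenses prescription medication → High-Occupancy Permit required.
Art. XI. stores flammable materials → exempt from Municipal Authorization.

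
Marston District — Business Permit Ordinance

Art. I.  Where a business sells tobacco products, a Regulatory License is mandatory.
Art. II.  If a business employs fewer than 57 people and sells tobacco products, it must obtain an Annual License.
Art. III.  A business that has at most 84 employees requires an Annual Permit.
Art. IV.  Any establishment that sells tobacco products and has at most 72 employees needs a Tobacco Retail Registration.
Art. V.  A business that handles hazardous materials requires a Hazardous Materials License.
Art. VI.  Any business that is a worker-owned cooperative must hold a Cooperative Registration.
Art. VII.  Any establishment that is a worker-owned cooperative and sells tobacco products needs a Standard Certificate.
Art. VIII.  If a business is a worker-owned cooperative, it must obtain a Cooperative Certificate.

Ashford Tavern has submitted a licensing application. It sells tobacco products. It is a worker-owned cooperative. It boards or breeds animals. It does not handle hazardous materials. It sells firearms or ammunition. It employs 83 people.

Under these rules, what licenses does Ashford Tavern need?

Art. I. sells tobacco products → Regulatory License required.
Art. II. employees 83 ≥ 57; sells tobacco products → Annual License not required.
Art. III. employees 83 ≤ 84 → Annual Permit required.
Art. IV. sells tobacco products; employees 83 > 72 → Tobacco Retail Registration not required.
Art. V. does not handle hazardous materials → Hazardous Materials License not required.
Art. VI. is a worker-owned cooperative → Cooperative Registration required.
Art. VII. is a worker-owned cooperative; sells tobacco products → Standard Certificate required.
Art. VIII. is a worker-owned cooperative → Cooperative Certificate required.

Annual Permit, Cooperative Certificate, Cooperative Registration, Regulatory License, Standard Certificate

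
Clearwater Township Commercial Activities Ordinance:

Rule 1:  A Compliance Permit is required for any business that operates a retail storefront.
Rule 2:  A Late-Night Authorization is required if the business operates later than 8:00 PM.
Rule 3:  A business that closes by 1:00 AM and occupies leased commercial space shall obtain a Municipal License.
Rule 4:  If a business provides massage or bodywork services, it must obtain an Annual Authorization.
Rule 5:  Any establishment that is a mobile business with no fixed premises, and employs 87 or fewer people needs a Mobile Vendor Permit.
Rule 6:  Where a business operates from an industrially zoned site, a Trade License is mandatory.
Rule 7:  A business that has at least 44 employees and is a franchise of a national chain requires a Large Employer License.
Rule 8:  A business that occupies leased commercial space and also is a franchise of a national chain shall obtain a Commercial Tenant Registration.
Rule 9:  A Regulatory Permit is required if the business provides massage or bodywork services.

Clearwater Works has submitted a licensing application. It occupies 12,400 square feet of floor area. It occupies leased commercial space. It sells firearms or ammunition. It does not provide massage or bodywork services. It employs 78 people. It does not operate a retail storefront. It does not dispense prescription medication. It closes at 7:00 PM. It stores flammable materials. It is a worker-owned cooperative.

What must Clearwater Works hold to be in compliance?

Rule 1: does not operate a retail storefront → Compliance Permit not required.
Rule 2: closes 7:00 PM, at/before 8:00 PM → Late-Night Authorization not required.
Rule 3: closes 7:00 PM, at/before 1:00 AM; occupies leased commercial space → Municipal License required.
Rule 4: does not provide massage or bodywork services → Annual Authorization not required.
Rule 5: occupies leased commercial space (not: is a mobile business with no fixed premises); employees 78 ≤ 87 → Mobile Vendor Permit not required.
Rule 6: occupies leased commercial space (not: operates from an industrially zoned site) → Trade License not required.
Rule 7: employees 78 ≥ 44; is a worker-owned cooperative (not: is a franchise of a national chain) → Large Employer License not required.
Rule 8: occupies leased commercial space; is a worker-owned cooperative (not: is a franchise of a national chain) → Commercial Tenant Registration not required.
Rule 9: does not provide massage or bodywork services → Regulatory Permit not required.

Municipal License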